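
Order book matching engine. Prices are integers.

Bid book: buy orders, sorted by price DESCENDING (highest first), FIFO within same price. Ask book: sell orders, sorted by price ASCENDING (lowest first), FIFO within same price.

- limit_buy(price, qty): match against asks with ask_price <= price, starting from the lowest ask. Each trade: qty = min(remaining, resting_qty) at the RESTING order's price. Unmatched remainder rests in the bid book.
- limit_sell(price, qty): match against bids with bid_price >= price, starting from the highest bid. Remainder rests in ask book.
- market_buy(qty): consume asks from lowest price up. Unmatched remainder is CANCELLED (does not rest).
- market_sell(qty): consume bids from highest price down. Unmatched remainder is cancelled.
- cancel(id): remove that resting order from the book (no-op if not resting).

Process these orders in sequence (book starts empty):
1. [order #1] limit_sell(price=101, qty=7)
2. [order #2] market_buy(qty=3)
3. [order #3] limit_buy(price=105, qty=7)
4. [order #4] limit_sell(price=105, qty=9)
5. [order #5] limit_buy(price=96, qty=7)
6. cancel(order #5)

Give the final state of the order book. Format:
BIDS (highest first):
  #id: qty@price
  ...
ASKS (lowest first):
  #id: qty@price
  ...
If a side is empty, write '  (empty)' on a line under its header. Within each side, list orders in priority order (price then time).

Answer: BIDS (highest first):
  (empty)
ASKS (lowest first):
  #4: 6@105

Derivation:
After op 1 [order #1] limit_sell(price=101, qty=7): fills=none; bids=[-] asks=[#1:7@101]
After op 2 [order #2] market_buy(qty=3): fills=#2x#1:3@101; bids=[-] asks=[#1:4@101]
After op 3 [order #3] limit_buy(price=105, qty=7): fills=#3x#1:4@101; bids=[#3:3@105] asks=[-]
After op 4 [order #4] limit_sell(price=105, qty=9): fills=#3x#4:3@105; bids=[-] asks=[#4:6@105]
After op 5 [order #5] limit_buy(price=96, qty=7): fills=none; bids=[#5:7@96] asks=[#4:6@105]
After op 6 cancel(order #5): fills=none; bids=[-] asks=[#4:6@105]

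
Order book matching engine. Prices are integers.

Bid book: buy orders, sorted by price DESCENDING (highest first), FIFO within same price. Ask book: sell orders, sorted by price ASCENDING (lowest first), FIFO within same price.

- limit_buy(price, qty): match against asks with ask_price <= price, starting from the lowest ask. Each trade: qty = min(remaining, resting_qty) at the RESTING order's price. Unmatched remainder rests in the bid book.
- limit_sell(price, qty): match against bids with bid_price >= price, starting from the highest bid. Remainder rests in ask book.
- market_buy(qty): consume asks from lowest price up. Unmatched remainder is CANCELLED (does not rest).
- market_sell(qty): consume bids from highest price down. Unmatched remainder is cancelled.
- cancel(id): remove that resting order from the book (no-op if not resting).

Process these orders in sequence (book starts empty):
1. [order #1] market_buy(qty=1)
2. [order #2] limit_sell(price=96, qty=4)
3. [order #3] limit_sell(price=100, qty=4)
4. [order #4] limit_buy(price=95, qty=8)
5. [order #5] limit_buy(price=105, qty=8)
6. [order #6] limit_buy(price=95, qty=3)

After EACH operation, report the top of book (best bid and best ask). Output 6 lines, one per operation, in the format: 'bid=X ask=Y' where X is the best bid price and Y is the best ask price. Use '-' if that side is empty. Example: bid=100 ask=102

Answer: bid=- ask=-
bid=- ask=96
bid=- ask=96
bid=95 ask=96
bid=95 ask=-
bid=95 ask=-

Derivation:
After op 1 [order #1] market_buy(qty=1): fills=none; bids=[-] asks=[-]
After op 2 [order #2] limit_sell(price=96, qty=4): fills=none; bids=[-] asks=[#2:4@96]
After op 3 [order #3] limit_sell(price=100, qty=4): fills=none; bids=[-] asks=[#2:4@96 #3:4@100]
After op 4 [order #4] limit_buy(price=95, qty=8): fills=none; bids=[#4:8@95] asks=[#2:4@96 #3:4@100]
After op 5 [order #5] limit_buy(price=105, qty=8): fills=#5x#2:4@96 #5x#3:4@100; bids=[#4:8@95] asks=[-]
After op 6 [order #6] limit_buy(price=95, qty=3): fills=none; bids=[#4:8@95 #6:3@95] asks=[-]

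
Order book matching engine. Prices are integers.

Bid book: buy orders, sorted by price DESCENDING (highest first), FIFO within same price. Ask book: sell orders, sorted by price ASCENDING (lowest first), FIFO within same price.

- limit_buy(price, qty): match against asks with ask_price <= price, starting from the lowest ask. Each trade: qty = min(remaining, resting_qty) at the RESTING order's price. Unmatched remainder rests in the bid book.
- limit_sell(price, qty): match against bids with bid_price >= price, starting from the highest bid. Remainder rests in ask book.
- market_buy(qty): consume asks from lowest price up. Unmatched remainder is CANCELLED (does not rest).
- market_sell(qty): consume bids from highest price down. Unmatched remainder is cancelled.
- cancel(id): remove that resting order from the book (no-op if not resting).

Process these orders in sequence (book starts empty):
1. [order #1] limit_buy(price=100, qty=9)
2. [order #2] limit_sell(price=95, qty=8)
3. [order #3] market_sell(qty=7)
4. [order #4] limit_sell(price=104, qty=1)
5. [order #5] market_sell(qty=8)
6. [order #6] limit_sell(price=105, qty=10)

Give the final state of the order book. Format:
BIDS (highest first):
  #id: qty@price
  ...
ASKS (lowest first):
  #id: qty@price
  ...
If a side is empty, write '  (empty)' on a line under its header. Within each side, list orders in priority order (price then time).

After op 1 [order #1] limit_buy(price=100, qty=9): fills=none; bids=[#1:9@100] asks=[-]
After op 2 [order #2] limit_sell(price=95, qty=8): fills=#1x#2:8@100; bids=[#1:1@100] asks=[-]
After op 3 [order #3] market_sell(qty=7): fills=#1x#3:1@100; bids=[-] asks=[-]
After op 4 [order #4] limit_sell(price=104, qty=1): fills=none; bids=[-] asks=[#4:1@104]
After op 5 [order #5] market_sell(qty=8): fills=none; bids=[-] asks=[#4:1@104]
After op 6 [order #6] limit_sell(price=105, qty=10): fills=none; bids=[-] asks=[#4:1@104 #6:10@105]

Answer: BIDS (highest first):
  (empty)
ASKS (lowest first):
  #4: 1@104
  #6: 10@105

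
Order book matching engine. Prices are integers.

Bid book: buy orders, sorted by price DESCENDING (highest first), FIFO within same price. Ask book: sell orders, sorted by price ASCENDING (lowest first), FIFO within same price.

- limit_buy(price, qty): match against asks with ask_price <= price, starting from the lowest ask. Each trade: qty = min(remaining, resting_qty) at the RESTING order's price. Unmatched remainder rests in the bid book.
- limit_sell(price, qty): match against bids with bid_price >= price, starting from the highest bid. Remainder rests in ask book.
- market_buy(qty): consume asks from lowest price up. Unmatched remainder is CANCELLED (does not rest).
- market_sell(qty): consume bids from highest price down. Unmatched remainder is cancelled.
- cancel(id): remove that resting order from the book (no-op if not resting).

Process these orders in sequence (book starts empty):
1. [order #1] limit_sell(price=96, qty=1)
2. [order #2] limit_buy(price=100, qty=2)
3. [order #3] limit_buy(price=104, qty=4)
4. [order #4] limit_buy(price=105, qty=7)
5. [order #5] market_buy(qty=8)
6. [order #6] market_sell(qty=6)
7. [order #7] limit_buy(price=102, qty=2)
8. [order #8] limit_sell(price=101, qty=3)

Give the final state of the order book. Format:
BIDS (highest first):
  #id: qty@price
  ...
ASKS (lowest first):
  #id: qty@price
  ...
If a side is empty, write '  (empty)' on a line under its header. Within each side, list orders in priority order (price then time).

After op 1 [order #1] limit_sell(price=96, qty=1): fills=none; bids=[-] asks=[#1:1@96]
After op 2 [order #2] limit_buy(price=100, qty=2): fills=#2x#1:1@96; bids=[#2:1@100] asks=[-]
After op 3 [order #3] limit_buy(price=104, qty=4): fills=none; bids=[#3:4@104 #2:1@100] asks=[-]
After op 4 [order #4] limit_buy(price=105, qty=7): fills=none; bids=[#4:7@105 #3:4@104 #2:1@100] asks=[-]
After op 5 [order #5] market_buy(qty=8): fills=none; bids=[#4:7@105 #3:4@104 #2:1@100] asks=[-]
After op 6 [order #6] market_sell(qty=6): fills=#4x#6:6@105; bids=[#4:1@105 #3:4@104 #2:1@100] asks=[-]
After op 7 [order #7] limit_buy(price=102, qty=2): fills=none; bids=[#4:1@105 #3:4@104 #7:2@102 #2:1@100] asks=[-]
After op 8 [order #8] limit_sell(price=101, qty=3): fills=#4x#8:1@105 #3x#8:2@104; bids=[#3:2@104 #7:2@102 #2:1@100] asks=[-]

Answer: BIDS (highest first):
  #3: 2@104
  #7: 2@102
  #2: 1@100
ASKS (lowest first):
  (empty)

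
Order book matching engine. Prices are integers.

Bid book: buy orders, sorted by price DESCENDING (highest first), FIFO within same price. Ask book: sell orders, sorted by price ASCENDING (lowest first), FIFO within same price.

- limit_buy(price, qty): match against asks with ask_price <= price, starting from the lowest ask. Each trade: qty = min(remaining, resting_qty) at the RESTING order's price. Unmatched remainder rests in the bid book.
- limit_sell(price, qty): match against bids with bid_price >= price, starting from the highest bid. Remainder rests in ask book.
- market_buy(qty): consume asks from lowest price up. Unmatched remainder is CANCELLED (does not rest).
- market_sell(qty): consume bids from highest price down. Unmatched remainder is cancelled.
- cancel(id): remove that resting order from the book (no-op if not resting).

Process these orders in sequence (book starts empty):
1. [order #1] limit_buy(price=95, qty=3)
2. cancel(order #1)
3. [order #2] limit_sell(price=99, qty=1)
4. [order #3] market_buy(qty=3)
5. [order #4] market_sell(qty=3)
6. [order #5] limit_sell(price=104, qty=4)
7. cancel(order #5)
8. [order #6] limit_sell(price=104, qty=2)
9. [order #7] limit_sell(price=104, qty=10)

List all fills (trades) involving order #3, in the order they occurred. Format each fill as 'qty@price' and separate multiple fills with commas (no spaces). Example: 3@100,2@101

Answer: 1@99

Derivation:
After op 1 [order #1] limit_buy(price=95, qty=3): fills=none; bids=[#1:3@95] asks=[-]
After op 2 cancel(order #1): fills=none; bids=[-] asks=[-]
After op 3 [order #2] limit_sell(price=99, qty=1): fills=none; bids=[-] asks=[#2:1@99]
After op 4 [order #3] market_buy(qty=3): fills=#3x#2:1@99; bids=[-] asks=[-]
After op 5 [order #4] market_sell(qty=3): fills=none; bids=[-] asks=[-]
After op 6 [order #5] limit_sell(price=104, qty=4): fills=none; bids=[-] asks=[#5:4@104]
After op 7 cancel(order #5): fills=none; bids=[-] asks=[-]
After op 8 [order #6] limit_sell(price=104, qty=2): fills=none; bids=[-] asks=[#6:2@104]
After op 9 [order #7] limit_sell(price=104, qty=10): fills=none; bids=[-] asks=[#6:2@104 #7:10@104]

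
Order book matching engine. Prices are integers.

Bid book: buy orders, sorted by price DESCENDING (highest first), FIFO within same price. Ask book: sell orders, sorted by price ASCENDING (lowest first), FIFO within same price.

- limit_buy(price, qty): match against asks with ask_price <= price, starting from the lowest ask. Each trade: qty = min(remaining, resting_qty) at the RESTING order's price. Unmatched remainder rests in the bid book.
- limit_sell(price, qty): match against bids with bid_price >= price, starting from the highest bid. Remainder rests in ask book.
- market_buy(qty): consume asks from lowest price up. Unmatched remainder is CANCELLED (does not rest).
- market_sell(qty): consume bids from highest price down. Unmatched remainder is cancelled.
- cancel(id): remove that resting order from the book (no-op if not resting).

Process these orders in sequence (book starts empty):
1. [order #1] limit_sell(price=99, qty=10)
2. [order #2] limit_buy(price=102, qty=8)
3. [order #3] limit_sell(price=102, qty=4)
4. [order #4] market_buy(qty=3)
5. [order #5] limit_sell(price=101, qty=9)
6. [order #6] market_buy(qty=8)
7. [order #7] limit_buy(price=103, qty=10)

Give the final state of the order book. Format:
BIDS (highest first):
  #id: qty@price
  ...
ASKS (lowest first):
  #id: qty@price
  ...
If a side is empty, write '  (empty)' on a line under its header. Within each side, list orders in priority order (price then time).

Answer: BIDS (highest first):
  #7: 6@103
ASKS (lowest first):
  (empty)

Derivation:
After op 1 [order #1] limit_sell(price=99, qty=10): fills=none; bids=[-] asks=[#1:10@99]
After op 2 [order #2] limit_buy(price=102, qty=8): fills=#2x#1:8@99; bids=[-] asks=[#1:2@99]
After op 3 [order #3] limit_sell(price=102, qty=4): fills=none; bids=[-] asks=[#1:2@99 #3:4@102]
After op 4 [order #4] market_buy(qty=3): fills=#4x#1:2@99 #4x#3:1@102; bids=[-] asks=[#3:3@102]
After op 5 [order #5] limit_sell(price=101, qty=9): fills=none; bids=[-] asks=[#5:9@101 #3:3@102]
After op 6 [order #6] market_buy(qty=8): fills=#6x#5:8@101; bids=[-] asks=[#5:1@101 #3:3@102]
After op 7 [order #7] limit_buy(price=103, qty=10): fills=#7x#5:1@101 #7x#3:3@102; bids=[#7:6@103] asks=[-]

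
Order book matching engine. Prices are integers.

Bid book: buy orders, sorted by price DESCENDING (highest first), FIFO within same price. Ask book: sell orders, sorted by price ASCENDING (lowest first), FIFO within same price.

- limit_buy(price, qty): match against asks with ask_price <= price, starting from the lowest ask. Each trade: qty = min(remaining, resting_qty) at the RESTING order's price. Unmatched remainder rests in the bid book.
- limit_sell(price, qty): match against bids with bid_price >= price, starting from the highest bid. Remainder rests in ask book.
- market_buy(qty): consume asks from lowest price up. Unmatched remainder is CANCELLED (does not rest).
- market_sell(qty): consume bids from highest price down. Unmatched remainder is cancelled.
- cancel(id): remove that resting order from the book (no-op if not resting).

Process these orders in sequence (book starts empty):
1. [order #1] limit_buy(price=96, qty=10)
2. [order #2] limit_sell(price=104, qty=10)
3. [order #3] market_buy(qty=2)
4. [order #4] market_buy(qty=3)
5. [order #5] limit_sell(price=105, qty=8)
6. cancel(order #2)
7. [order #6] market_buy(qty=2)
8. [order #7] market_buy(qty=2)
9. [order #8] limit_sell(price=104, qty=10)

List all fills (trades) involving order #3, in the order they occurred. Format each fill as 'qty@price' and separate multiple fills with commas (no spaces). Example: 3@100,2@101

Answer: 2@104

Derivation:
After op 1 [order #1] limit_buy(price=96, qty=10): fills=none; bids=[#1:10@96] asks=[-]
After op 2 [order #2] limit_sell(price=104, qty=10): fills=none; bids=[#1:10@96] asks=[#2:10@104]
After op 3 [order #3] market_buy(qty=2): fills=#3x#2:2@104; bids=[#1:10@96] asks=[#2:8@104]
After op 4 [order #4] market_buy(qty=3): fills=#4x#2:3@104; bids=[#1:10@96] asks=[#2:5@104]
After op 5 [order #5] limit_sell(price=105, qty=8): fills=none; bids=[#1:10@96] asks=[#2:5@104 #5:8@105]
After op 6 cancel(order #2): fills=none; bids=[#1:10@96] asks=[#5:8@105]
After op 7 [order #6] market_buy(qty=2): fills=#6x#5:2@105; bids=[#1:10@96] asks=[#5:6@105]
After op 8 [order #7] market_buy(qty=2): fills=#7x#5:2@105; bids=[#1:10@96] asks=[#5:4@105]
After op 9 [order #8] limit_sell(price=104, qty=10): fills=none; bids=[#1:10@96] asks=[#8:10@104 #5:4@105]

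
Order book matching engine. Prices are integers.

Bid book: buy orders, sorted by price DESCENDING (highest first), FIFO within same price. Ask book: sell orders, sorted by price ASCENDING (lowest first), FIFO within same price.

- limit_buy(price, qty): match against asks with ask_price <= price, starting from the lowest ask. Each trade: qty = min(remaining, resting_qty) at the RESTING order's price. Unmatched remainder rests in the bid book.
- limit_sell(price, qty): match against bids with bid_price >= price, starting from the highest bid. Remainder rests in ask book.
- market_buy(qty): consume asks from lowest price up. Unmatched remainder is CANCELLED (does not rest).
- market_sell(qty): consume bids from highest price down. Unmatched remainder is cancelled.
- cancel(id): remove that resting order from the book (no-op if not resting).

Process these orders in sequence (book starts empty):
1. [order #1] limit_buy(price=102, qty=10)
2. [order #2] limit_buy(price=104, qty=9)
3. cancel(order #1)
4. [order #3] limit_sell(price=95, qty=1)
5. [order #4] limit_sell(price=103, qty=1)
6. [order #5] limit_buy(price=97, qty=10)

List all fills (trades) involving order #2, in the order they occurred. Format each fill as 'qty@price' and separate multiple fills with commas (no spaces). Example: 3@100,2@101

Answer: 1@104,1@104

Derivation:
After op 1 [order #1] limit_buy(price=102, qty=10): fills=none; bids=[#1:10@102] asks=[-]
After op 2 [order #2] limit_buy(price=104, qty=9): fills=none; bids=[#2:9@104 #1:10@102] asks=[-]
After op 3 cancel(order #1): fills=none; bids=[#2:9@104] asks=[-]
After op 4 [order #3] limit_sell(price=95, qty=1): fills=#2x#3:1@104; bids=[#2:8@104] asks=[-]
After op 5 [order #4] limit_sell(price=103, qty=1): fills=#2x#4:1@104; bids=[#2:7@104] asks=[-]
After op 6 [order #5] limit_buy(price=97, qty=10): fills=none; bids=[#2:7@104 #5:10@97] asks=[-]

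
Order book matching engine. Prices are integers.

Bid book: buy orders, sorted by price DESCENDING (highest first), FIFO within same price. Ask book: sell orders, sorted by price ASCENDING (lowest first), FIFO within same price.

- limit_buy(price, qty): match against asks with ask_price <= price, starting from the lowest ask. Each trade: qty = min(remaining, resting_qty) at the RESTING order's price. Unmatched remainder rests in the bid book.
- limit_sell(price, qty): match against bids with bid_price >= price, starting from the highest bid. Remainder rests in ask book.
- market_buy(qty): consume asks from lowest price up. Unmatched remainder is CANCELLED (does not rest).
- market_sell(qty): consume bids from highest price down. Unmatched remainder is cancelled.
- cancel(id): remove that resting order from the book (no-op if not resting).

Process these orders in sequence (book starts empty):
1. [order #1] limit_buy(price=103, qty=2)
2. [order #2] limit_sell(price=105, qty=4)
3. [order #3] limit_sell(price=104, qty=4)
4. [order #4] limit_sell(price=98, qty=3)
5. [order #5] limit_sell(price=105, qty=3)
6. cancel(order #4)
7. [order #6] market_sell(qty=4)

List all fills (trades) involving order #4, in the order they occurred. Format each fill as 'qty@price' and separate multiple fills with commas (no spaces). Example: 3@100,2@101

Answer: 2@103

Derivation:
After op 1 [order #1] limit_buy(price=103, qty=2): fills=none; bids=[#1:2@103] asks=[-]
After op 2 [order #2] limit_sell(price=105, qty=4): fills=none; bids=[#1:2@103] asks=[#2:4@105]
After op 3 [order #3] limit_sell(price=104, qty=4): fills=none; bids=[#1:2@103] asks=[#3:4@104 #2:4@105]
After op 4 [order #4] limit_sell(price=98, qty=3): fills=#1x#4:2@103; bids=[-] asks=[#4:1@98 #3:4@104 #2:4@105]
After op 5 [order #5] limit_sell(price=105, qty=3): fills=none; bids=[-] asks=[#4:1@98 #3:4@104 #2:4@105 #5:3@105]
After op 6 cancel(order #4): fills=none; bids=[-] asks=[#3:4@104 #2:4@105 #5:3@105]
After op 7 [order #6] market_sell(qty=4): fills=none; bids=[-] asks=[#3:4@104 #2:4@105 #5:3@105]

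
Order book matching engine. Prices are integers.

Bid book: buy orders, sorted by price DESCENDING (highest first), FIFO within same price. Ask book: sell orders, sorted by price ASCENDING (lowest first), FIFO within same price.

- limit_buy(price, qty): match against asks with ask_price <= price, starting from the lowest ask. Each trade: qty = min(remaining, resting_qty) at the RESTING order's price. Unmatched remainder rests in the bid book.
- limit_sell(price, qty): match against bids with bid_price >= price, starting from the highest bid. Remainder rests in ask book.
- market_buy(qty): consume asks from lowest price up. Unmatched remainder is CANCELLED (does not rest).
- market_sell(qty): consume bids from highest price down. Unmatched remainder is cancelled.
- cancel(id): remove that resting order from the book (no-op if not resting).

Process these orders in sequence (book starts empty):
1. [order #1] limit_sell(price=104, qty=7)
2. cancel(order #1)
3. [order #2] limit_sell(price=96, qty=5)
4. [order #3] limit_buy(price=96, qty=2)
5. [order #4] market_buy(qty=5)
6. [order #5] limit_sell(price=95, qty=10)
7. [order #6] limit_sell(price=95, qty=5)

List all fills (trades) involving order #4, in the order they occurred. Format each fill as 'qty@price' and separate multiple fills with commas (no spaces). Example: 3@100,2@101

After op 1 [order #1] limit_sell(price=104, qty=7): fills=none; bids=[-] asks=[#1:7@104]
After op 2 cancel(order #1): fills=none; bids=[-] asks=[-]
After op 3 [order #2] limit_sell(price=96, qty=5): fills=none; bids=[-] asks=[#2:5@96]
After op 4 [order #3] limit_buy(price=96, qty=2): fills=#3x#2:2@96; bids=[-] asks=[#2:3@96]
After op 5 [order #4] market_buy(qty=5): fills=#4x#2:3@96; bids=[-] asks=[-]
After op 6 [order #5] limit_sell(price=95, qty=10): fills=none; bids=[-] asks=[#5:10@95]
After op 7 [order #6] limit_sell(price=95, qty=5): fills=none; bids=[-] asks=[#5:10@95 #6:5@95]

Answer: 3@96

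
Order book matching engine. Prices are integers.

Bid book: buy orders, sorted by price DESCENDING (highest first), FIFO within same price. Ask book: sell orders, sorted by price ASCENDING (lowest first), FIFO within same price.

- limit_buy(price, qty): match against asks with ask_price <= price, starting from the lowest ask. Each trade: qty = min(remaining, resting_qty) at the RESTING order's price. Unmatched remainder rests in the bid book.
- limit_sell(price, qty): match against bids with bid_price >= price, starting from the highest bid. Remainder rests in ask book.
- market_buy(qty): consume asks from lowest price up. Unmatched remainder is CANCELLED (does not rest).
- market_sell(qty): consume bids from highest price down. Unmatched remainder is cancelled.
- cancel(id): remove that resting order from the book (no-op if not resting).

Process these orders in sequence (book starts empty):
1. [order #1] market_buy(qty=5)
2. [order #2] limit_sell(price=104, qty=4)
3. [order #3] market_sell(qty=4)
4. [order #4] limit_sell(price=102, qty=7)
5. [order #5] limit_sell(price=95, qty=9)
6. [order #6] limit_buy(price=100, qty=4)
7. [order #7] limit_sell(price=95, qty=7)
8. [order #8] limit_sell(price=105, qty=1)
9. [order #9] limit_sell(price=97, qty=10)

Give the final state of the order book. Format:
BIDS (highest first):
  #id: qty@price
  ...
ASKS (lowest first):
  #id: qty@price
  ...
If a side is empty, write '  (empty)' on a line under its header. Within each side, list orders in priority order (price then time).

Answer: BIDS (highest first):
  (empty)
ASKS (lowest first):
  #5: 5@95
  #7: 7@95
  #9: 10@97
  #4: 7@102
  #2: 4@104
  #8: 1@105

Derivation:
After op 1 [order #1] market_buy(qty=5): fills=none; bids=[-] asks=[-]
After op 2 [order #2] limit_sell(price=104, qty=4): fills=none; bids=[-] asks=[#2:4@104]
After op 3 [order #3] market_sell(qty=4): fills=none; bids=[-] asks=[#2:4@104]
After op 4 [order #4] limit_sell(price=102, qty=7): fills=none; bids=[-] asks=[#4:7@102 #2:4@104]
After op 5 [order #5] limit_sell(price=95, qty=9): fills=none; bids=[-] asks=[#5:9@95 #4:7@102 #2:4@104]
After op 6 [order #6] limit_buy(price=100, qty=4): fills=#6x#5:4@95; bids=[-] asks=[#5:5@95 #4:7@102 #2:4@104]
After op 7 [order #7] limit_sell(price=95, qty=7): fills=none; bids=[-] asks=[#5:5@95 #7:7@95 #4:7@102 #2:4@104]
After op 8 [order #8] limit_sell(price=105, qty=1): fills=none; bids=[-] asks=[#5:5@95 #7:7@95 #4:7@102 #2:4@104 #8:1@105]
After op 9 [order #9] limit_sell(price=97, qty=10): fills=none; bids=[-] asks=[#5:5@95 #7:7@95 #9:10@97 #4:7@102 #2:4@104 #8:1@105]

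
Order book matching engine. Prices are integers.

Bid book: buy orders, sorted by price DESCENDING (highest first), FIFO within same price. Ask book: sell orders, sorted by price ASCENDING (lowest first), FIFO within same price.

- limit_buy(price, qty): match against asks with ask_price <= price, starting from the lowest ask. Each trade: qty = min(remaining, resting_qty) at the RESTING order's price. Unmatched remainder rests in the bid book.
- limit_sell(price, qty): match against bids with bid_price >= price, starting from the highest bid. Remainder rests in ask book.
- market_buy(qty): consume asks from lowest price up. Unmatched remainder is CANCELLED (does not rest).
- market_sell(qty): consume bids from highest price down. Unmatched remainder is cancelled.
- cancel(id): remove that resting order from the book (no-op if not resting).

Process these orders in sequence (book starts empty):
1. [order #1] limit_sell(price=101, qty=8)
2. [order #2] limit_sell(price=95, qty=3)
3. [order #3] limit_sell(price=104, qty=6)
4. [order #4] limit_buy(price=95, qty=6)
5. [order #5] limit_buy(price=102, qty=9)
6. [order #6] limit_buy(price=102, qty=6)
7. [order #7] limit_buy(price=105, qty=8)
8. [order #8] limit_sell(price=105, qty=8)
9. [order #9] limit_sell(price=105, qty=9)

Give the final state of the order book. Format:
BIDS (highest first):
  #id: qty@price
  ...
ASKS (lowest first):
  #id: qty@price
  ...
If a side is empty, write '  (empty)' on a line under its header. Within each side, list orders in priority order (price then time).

After op 1 [order #1] limit_sell(price=101, qty=8): fills=none; bids=[-] asks=[#1:8@101]
After op 2 [order #2] limit_sell(price=95, qty=3): fills=none; bids=[-] asks=[#2:3@95 #1:8@101]
After op 3 [order #3] limit_sell(price=104, qty=6): fills=none; bids=[-] asks=[#2:3@95 #1:8@101 #3:6@104]
After op 4 [order #4] limit_buy(price=95, qty=6): fills=#4x#2:3@95; bids=[#4:3@95] asks=[#1:8@101 #3:6@104]
After op 5 [order #5] limit_buy(price=102, qty=9): fills=#5x#1:8@101; bids=[#5:1@102 #4:3@95] asks=[#3:6@104]
After op 6 [order #6] limit_buy(price=102, qty=6): fills=none; bids=[#5:1@102 #6:6@102 #4:3@95] asks=[#3:6@104]
After op 7 [order #7] limit_buy(price=105, qty=8): fills=#7x#3:6@104; bids=[#7:2@105 #5:1@102 #6:6@102 #4:3@95] asks=[-]
After op 8 [order #8] limit_sell(price=105, qty=8): fills=#7x#8:2@105; bids=[#5:1@102 #6:6@102 #4:3@95] asks=[#8:6@105]
After op 9 [order #9] limit_sell(price=105, qty=9): fills=none; bids=[#5:1@102 #6:6@102 #4:3@95] asks=[#8:6@105 #9:9@105]

Answer: BIDS (highest first):
  #5: 1@102
  #6: 6@102
  #4: 3@95
ASKS (lowest first):
  #8: 6@105
  #9: 9@105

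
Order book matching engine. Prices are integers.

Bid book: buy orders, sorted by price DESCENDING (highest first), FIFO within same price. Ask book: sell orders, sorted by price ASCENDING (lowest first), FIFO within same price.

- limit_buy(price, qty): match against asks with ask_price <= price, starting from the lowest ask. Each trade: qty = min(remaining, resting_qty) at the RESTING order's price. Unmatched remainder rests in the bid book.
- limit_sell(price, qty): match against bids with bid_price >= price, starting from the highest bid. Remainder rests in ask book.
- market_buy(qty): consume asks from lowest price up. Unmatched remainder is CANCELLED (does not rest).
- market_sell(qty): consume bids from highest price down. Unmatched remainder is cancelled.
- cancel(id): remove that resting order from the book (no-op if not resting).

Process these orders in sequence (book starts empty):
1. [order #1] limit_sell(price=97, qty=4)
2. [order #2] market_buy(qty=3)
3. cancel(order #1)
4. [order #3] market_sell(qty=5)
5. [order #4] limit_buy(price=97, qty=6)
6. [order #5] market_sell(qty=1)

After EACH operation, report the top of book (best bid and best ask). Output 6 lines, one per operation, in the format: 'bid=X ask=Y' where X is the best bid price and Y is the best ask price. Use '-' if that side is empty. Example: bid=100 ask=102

Answer: bid=- ask=97
bid=- ask=97
bid=- ask=-
bid=- ask=-
bid=97 ask=-
bid=97 ask=-

Derivation:
After op 1 [order #1] limit_sell(price=97, qty=4): fills=none; bids=[-] asks=[#1:4@97]
After op 2 [order #2] market_buy(qty=3): fills=#2x#1:3@97; bids=[-] asks=[#1:1@97]
After op 3 cancel(order #1): fills=none; bids=[-] asks=[-]
After op 4 [order #3] market_sell(qty=5): fills=none; bids=[-] asks=[-]
After op 5 [order #4] limit_buy(price=97, qty=6): fills=none; bids=[#4:6@97] asks=[-]
After op 6 [order #5] market_sell(qty=1): fills=#4x#5:1@97; bids=[#4:5@97] asks=[-]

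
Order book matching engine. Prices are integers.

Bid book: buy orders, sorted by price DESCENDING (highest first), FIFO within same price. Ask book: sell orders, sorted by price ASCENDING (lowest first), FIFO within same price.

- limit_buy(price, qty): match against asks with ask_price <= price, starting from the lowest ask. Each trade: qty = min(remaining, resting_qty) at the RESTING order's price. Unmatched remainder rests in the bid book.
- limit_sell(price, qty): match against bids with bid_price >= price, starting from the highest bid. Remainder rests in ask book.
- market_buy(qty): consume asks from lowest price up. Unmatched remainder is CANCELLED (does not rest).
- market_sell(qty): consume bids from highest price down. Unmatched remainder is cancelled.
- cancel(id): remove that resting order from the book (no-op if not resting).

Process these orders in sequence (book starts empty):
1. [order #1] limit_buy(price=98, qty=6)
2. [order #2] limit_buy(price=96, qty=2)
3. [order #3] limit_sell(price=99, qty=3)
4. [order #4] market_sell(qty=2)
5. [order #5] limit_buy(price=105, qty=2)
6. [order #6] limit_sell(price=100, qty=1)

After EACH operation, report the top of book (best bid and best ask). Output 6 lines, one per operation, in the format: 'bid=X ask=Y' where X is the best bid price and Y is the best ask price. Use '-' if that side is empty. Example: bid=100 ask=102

After op 1 [order #1] limit_buy(price=98, qty=6): fills=none; bids=[#1:6@98] asks=[-]
After op 2 [order #2] limit_buy(price=96, qty=2): fills=none; bids=[#1:6@98 #2:2@96] asks=[-]
After op 3 [order #3] limit_sell(price=99, qty=3): fills=none; bids=[#1:6@98 #2:2@96] asks=[#3:3@99]
After op 4 [order #4] market_sell(qty=2): fills=#1x#4:2@98; bids=[#1:4@98 #2:2@96] asks=[#3:3@99]
After op 5 [order #5] limit_buy(price=105, qty=2): fills=#5x#3:2@99; bids=[#1:4@98 #2:2@96] asks=[#3:1@99]
After op 6 [order #6] limit_sell(price=100, qty=1): fills=none; bids=[#1:4@98 #2:2@96] asks=[#3:1@99 #6:1@100]

Answer: bid=98 ask=-
bid=98 ask=-
bid=98 ask=99
bid=98 ask=99
bid=98 ask=99
bid=98 ask=99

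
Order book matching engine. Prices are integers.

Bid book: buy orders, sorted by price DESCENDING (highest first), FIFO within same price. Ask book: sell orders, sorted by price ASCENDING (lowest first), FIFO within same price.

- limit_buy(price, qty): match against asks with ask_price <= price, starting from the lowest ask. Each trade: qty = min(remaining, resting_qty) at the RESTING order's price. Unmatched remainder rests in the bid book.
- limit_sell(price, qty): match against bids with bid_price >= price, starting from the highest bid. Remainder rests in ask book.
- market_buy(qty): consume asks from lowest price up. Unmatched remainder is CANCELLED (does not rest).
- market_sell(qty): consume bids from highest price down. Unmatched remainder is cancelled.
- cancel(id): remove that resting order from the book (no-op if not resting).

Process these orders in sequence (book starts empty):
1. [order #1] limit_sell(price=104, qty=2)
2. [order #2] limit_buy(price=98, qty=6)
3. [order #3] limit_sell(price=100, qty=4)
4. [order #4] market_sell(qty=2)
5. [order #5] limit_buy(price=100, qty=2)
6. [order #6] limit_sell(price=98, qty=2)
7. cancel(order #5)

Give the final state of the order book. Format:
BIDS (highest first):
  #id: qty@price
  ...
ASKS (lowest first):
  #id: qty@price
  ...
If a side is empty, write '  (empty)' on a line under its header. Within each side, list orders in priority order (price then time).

Answer: BIDS (highest first):
  #2: 2@98
ASKS (lowest first):
  #3: 2@100
  #1: 2@104

Derivation:
After op 1 [order #1] limit_sell(price=104, qty=2): fills=none; bids=[-] asks=[#1:2@104]
After op 2 [order #2] limit_buy(price=98, qty=6): fills=none; bids=[#2:6@98] asks=[#1:2@104]
After op 3 [order #3] limit_sell(price=100, qty=4): fills=none; bids=[#2:6@98] asks=[#3:4@100 #1:2@104]
After op 4 [order #4] market_sell(qty=2): fills=#2x#4:2@98; bids=[#2:4@98] asks=[#3:4@100 #1:2@104]
After op 5 [order #5] limit_buy(price=100, qty=2): fills=#5x#3:2@100; bids=[#2:4@98] asks=[#3:2@100 #1:2@104]
After op 6 [order #6] limit_sell(price=98, qty=2): fills=#2x#6:2@98; bids=[#2:2@98] asks=[#3:2@100 #1:2@104]
After op 7 cancel(order #5): fills=none; bids=[#2:2@98] asks=[#3:2@100 #1:2@104]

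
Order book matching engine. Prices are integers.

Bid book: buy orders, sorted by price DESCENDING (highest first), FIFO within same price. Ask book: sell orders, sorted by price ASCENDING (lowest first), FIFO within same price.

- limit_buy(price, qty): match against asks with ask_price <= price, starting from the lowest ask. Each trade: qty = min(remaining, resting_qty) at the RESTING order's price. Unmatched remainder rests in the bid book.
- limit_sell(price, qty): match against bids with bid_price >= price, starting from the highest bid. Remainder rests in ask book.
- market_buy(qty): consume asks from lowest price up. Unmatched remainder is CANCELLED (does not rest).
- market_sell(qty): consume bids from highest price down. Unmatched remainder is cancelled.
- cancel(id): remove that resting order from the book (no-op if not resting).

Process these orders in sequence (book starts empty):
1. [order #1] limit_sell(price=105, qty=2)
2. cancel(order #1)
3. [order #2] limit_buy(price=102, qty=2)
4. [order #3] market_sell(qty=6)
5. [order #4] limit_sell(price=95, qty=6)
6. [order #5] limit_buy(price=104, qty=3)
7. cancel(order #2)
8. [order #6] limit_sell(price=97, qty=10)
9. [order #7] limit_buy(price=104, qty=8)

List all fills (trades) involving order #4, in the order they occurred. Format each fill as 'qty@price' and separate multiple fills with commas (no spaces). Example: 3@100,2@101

After op 1 [order #1] limit_sell(price=105, qty=2): fills=none; bids=[-] asks=[#1:2@105]
After op 2 cancel(order #1): fills=none; bids=[-] asks=[-]
After op 3 [order #2] limit_buy(price=102, qty=2): fills=none; bids=[#2:2@102] asks=[-]
After op 4 [order #3] market_sell(qty=6): fills=#2x#3:2@102; bids=[-] asks=[-]
After op 5 [order #4] limit_sell(price=95, qty=6): fills=none; bids=[-] asks=[#4:6@95]
After op 6 [order #5] limit_buy(price=104, qty=3): fills=#5x#4:3@95; bids=[-] asks=[#4:3@95]
After op 7 cancel(order #2): fills=none; bids=[-] asks=[#4:3@95]
After op 8 [order #6] limit_sell(price=97, qty=10): fills=none; bids=[-] asks=[#4:3@95 #6:10@97]
After op 9 [order #7] limit_buy(price=104, qty=8): fills=#7x#4:3@95 #7x#6:5@97; bids=[-] asks=[#6:5@97]

Answer: 3@95,3@95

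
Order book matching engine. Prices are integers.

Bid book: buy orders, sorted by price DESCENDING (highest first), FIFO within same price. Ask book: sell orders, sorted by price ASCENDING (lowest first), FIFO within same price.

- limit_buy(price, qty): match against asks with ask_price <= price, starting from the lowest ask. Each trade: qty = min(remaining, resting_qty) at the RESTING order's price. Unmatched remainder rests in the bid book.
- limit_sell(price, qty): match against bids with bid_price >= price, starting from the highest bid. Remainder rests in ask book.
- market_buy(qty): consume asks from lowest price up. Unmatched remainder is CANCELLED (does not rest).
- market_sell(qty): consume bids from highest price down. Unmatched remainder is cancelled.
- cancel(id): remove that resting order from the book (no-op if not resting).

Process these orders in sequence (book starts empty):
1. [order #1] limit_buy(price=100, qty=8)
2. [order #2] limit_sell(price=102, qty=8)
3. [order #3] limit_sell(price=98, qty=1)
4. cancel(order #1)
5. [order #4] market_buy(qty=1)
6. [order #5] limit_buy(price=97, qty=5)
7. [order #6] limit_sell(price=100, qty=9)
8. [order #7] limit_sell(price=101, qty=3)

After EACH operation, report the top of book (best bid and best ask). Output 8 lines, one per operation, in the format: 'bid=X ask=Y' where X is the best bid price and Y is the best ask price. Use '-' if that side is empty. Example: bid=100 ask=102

Answer: bid=100 ask=-
bid=100 ask=102
bid=100 ask=102
bid=- ask=102
bid=- ask=102
bid=97 ask=102
bid=97 ask=100
bid=97 ask=100

Derivation:
After op 1 [order #1] limit_buy(price=100, qty=8): fills=none; bids=[#1:8@100] asks=[-]
After op 2 [order #2] limit_sell(price=102, qty=8): fills=none; bids=[#1:8@100] asks=[#2:8@102]
After op 3 [order #3] limit_sell(price=98, qty=1): fills=#1x#3:1@100; bids=[#1:7@100] asks=[#2:8@102]
After op 4 cancel(order #1): fills=none; bids=[-] asks=[#2:8@102]
After op 5 [order #4] market_buy(qty=1): fills=#4x#2:1@102; bids=[-] asks=[#2:7@102]
After op 6 [order #5] limit_buy(price=97, qty=5): fills=none; bids=[#5:5@97] asks=[#2:7@102]
After op 7 [order #6] limit_sell(price=100, qty=9): fills=none; bids=[#5:5@97] asks=[#6:9@100 #2:7@102]
After op 8 [order #7] limit_sell(price=101, qty=3): fills=none; bids=[#5:5@97] asks=[#6:9@100 #7:3@101 #2:7@102]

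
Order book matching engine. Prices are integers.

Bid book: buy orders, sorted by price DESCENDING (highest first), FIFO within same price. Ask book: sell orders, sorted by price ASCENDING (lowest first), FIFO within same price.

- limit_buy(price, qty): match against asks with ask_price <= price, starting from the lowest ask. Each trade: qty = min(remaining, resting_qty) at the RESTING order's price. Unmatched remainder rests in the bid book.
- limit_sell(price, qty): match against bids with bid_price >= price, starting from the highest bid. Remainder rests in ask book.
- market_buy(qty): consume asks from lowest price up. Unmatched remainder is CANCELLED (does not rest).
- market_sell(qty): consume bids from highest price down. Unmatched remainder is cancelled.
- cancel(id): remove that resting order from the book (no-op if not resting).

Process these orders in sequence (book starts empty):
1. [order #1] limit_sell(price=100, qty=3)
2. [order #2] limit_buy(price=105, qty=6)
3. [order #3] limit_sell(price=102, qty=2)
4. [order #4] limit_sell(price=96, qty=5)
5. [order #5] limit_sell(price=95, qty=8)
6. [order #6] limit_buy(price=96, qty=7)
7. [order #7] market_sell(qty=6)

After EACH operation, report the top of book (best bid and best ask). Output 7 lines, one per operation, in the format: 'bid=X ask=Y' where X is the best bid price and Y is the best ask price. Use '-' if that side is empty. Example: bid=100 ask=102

Answer: bid=- ask=100
bid=105 ask=-
bid=105 ask=-
bid=- ask=96
bid=- ask=95
bid=- ask=95
bid=- ask=95

Derivation:
After op 1 [order #1] limit_sell(price=100, qty=3): fills=none; bids=[-] asks=[#1:3@100]
After op 2 [order #2] limit_buy(price=105, qty=6): fills=#2x#1:3@100; bids=[#2:3@105] asks=[-]
After op 3 [order #3] limit_sell(price=102, qty=2): fills=#2x#3:2@105; bids=[#2:1@105] asks=[-]
After op 4 [order #4] limit_sell(price=96, qty=5): fills=#2x#4:1@105; bids=[-] asks=[#4:4@96]
After op 5 [order #5] limit_sell(price=95, qty=8): fills=none; bids=[-] asks=[#5:8@95 #4:4@96]
After op 6 [order #6] limit_buy(price=96, qty=7): fills=#6x#5:7@95; bids=[-] asks=[#5:1@95 #4:4@96]
After op 7 [order #7] market_sell(qty=6): fills=none; bids=[-] asks=[#5:1@95 #4:4@96]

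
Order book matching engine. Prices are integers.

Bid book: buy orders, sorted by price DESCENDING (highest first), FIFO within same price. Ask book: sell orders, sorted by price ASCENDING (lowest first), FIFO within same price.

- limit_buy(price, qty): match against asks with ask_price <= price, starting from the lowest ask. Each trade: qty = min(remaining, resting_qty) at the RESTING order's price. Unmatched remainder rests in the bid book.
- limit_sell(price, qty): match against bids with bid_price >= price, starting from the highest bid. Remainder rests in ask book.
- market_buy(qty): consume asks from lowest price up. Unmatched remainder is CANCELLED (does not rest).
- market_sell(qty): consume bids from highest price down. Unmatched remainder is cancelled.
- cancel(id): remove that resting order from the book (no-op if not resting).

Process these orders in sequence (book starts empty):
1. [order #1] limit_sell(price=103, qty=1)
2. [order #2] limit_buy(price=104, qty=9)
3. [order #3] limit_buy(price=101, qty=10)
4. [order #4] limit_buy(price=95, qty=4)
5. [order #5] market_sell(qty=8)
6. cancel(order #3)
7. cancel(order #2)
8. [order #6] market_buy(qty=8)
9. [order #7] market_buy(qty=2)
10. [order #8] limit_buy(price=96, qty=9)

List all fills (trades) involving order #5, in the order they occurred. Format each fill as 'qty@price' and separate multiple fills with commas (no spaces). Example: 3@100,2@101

After op 1 [order #1] limit_sell(price=103, qty=1): fills=none; bids=[-] asks=[#1:1@103]
After op 2 [order #2] limit_buy(price=104, qty=9): fills=#2x#1:1@103; bids=[#2:8@104] asks=[-]
After op 3 [order #3] limit_buy(price=101, qty=10): fills=none; bids=[#2:8@104 #3:10@101] asks=[-]
After op 4 [order #4] limit_buy(price=95, qty=4): fills=none; bids=[#2:8@104 #3:10@101 #4:4@95] asks=[-]
After op 5 [order #5] market_sell(qty=8): fills=#2x#5:8@104; bids=[#3:10@101 #4:4@95] asks=[-]
After op 6 cancel(order #3): fills=none; bids=[#4:4@95] asks=[-]
After op 7 cancel(order #2): fills=none; bids=[#4:4@95] asks=[-]
After op 8 [order #6] market_buy(qty=8): fills=none; bids=[#4:4@95] asks=[-]
After op 9 [order #7] market_buy(qty=2): fills=none; bids=[#4:4@95] asks=[-]
After op 10 [order #8] limit_buy(price=96, qty=9): fills=none; bids=[#8:9@96 #4:4@95] asks=[-]

Answer: 8@104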